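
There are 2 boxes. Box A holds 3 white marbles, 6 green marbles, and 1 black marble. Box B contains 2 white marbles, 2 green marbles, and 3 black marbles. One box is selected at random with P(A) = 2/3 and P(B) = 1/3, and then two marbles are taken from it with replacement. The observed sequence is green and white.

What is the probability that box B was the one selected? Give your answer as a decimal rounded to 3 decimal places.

0.185

For each hypothesis, P(data | H) works out to: P(data | box A) = (6/10)(3/10) = 0.18; P(data | box B) = (2/7)(2/7) = 0.081633.
Weighting by the prior gives 2/3 · 0.18 = 0.12, 1/3 · 0.081633 = 0.027211; these sum to 0.14721.
Therefore the posterior P(box B | data) = (0.027211) / (0.14721) = 0.18484.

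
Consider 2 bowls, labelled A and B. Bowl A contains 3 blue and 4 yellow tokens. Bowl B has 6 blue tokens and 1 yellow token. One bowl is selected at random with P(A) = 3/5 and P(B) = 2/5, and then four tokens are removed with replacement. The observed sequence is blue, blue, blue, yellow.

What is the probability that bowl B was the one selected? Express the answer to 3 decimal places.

0.571

The likelihood of the observed sequence under each hypothesis: P(data | bowl A) = (3/7)(3/7)(3/7)(4/7) = 0.044981; P(data | bowl B) = (6/7)(6/7)(6/7)(1/7) = 0.089963.
The prior-weighted likelihoods are 3/5 · 0.044981 = 0.026989, 2/5 · 0.089963 = 0.035985; these sum to 0.062974.
So P(bowl B | data) = (0.035985) / (0.062974) = 0.57143.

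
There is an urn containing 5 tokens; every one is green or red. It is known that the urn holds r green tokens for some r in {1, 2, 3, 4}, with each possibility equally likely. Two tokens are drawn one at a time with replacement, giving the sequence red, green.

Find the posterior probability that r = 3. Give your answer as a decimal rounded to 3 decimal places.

The likelihood of the observed sequence under each hypothesis: P(data | r = 1) = (4/5)(1/5) = 4/25; P(data | r = 2) = (3/5)(2/5) = 6/25; P(data | r = 3) = (2/5)(3/5) = 6/25; P(data | r = 4) = (1/5)(4/5) = 4/25.
Weighting by the prior gives 1/4 · 4/25 = 1/25, 1/4 · 6/25 = 3/50, 1/4 · 6/25 = 3/50, 1/4 · 4/25 = 1/25; with total 1/5.
Hence P(r = 3 | data) = (3/50) / (1/5) = 3/10.

0.300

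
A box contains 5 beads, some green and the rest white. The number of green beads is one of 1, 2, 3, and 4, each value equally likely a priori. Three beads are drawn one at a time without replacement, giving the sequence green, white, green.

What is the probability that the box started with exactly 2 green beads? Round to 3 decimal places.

The likelihood of the observed sequence under each hypothesis: P(data | r = 1) = (1/5)(4/4)(0/3) = 0; P(data | r = 2) = (2/5)(3/4)(1/3) = 1/10; P(data | r = 3) = (3/5)(2/4)(2/3) = 1/5; P(data | r = 4) = (4/5)(1/4)(3/3) = 1/5.
Multiplying each by its prior: 1/4 · 0 = 0, 1/4 · 1/10 = 1/40, 1/4 · 1/5 = 1/20, 1/4 · 1/5 = 1/20; summing to 1/8.
By Bayes' rule, P(r = 2 | data) = (1/40) / (1/8) = 1/5.

0.200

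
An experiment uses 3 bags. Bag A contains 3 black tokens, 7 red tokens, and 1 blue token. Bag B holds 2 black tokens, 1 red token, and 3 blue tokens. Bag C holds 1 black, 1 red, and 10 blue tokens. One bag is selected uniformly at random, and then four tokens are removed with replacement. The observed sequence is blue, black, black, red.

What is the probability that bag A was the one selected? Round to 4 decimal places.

0.3064

The likelihood of the observed sequence under each hypothesis: P(data | bag A) = (1/11)(3/11)(3/11)(7/11) = 0.004303; P(data | bag B) = (3/6)(2/6)(2/6)(1/6) = 0.0092593; P(data | bag C) = (10/12)(1/12)(1/12)(1/12) = 0.00048225.
The prior-weighted likelihoods are 1/3 · 0.004303 = 0.0014343, 1/3 · 0.0092593 = 0.0030864, 1/3 · 0.00048225 = 0.00016075; summing to 0.0046815.
Therefore the posterior P(bag A | data) = (0.0014343) / (0.0046815) = 0.30638.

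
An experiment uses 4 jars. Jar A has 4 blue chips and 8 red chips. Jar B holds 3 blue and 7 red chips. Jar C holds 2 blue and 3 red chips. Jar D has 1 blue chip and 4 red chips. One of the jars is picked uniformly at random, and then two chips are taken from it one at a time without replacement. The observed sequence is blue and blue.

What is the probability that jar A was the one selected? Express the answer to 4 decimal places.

Under each hypothesis, the probability of the observed sequence is: P(data | jar A) = (4/12)(3/11) = 1/11; P(data | jar B) = (3/10)(2/9) = 1/15; P(data | jar C) = (2/5)(1/4) = 1/10; P(data | jar D) = (1/5)(0/4) = 0.
The prior-weighted likelihoods are 1/4 · 1/11 = 1/44, 1/4 · 1/15 = 1/60, 1/4 · 1/10 = 1/40, 1/4 · 0 = 0; with total 17/264.
Hence P(jar A | data) = (1/44) / (17/264) = 6/17.

0.3529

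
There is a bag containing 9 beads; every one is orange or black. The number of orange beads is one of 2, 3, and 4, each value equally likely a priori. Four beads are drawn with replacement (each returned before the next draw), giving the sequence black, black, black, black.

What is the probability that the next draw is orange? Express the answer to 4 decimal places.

For each hypothesis, P(data | H) works out to: P(data | r = 2) = (7/9)(7/9)(7/9)(7/9) = 0.36595; P(data | r = 3) = (6/9)(6/9)(6/9)(6/9) = 0.19753; P(data | r = 4) = (5/9)(5/9)(5/9)(5/9) = 0.09526.
Weighting by the prior gives 1/3 · 0.36595 = 0.12198, 1/3 · 0.19753 = 0.065844, 1/3 · 0.09526 = 0.031753; summing to 0.21958.
Normalising, the posterior is P(r = 2 | data) = 0.55553, P(r = 3 | data) = 0.29986, P(r = 4 | data) = 0.14461.
The predictive probability is P(orange next | data) = (2/9)(0.55553) + (1/3)(0.29986) + (4/9)(0.14461) = 0.28768.

0.2877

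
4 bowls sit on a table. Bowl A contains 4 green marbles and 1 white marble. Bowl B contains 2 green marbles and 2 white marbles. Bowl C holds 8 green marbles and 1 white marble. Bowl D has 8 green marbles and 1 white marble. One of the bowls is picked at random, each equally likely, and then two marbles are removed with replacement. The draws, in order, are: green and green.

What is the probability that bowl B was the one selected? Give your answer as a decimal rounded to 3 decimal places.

The likelihood of the observed sequence under each hypothesis: P(data | bowl A) = (4/5)(4/5) = 0.64; P(data | bowl B) = (2/4)(2/4) = 0.25; P(data | bowl C) = (8/9)(8/9) = 0.79012; P(data | bowl D) = (8/9)(8/9) = 0.79012.
The prior-weighted likelihoods are 1/4 · 0.64 = 0.16, 1/4 · 0.25 = 0.0625, 1/4 · 0.79012 = 0.19753, 1/4 · 0.79012 = 0.19753; these sum to 0.61756.
So P(bowl B | data) = (0.0625) / (0.61756) = 0.1012.

0.101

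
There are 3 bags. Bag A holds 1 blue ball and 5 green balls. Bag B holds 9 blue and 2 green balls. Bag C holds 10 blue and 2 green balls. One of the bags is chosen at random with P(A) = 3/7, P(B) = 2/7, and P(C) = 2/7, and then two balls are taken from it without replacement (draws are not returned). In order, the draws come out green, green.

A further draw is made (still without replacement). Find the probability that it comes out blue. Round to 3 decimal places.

For each hypothesis, P(data | H) works out to: P(data | bag A) = (5/6)(4/5) = 2/3; P(data | bag B) = (2/11)(1/10) = 1/55; P(data | bag C) = (2/12)(1/11) = 1/66.
Multiplying each by its prior: 3/7 · 2/3 = 2/7, 2/7 · 1/55 = 2/385, 2/7 · 1/66 = 1/231; with total 31/105.
Dividing through by the total gives posterior P(bag A | data) = 30/31, P(bag B | data) = 6/341, P(bag C | data) = 5/341.
The predictive probability is P(blue next | data) = (1/4)(30/31) + (1)(6/341) + (1)(5/341) = 17/62.

0.274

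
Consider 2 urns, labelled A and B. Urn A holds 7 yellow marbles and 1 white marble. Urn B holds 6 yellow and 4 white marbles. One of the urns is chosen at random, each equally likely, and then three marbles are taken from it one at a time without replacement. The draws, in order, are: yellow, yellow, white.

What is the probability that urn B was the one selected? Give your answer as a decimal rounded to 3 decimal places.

Compute the likelihood of the observed sequence for each case: P(data | urn A) = (7/8)(6/7)(1/6) = 1/8; P(data | urn B) = (6/10)(5/9)(4/8) = 1/6.
Weighting by the prior gives 1/2 · 1/8 = 1/16, 1/2 · 1/6 = 1/12; with total 7/48.
By Bayes' rule, P(urn B | data) = (1/12) / (7/48) = 4/7.

0.571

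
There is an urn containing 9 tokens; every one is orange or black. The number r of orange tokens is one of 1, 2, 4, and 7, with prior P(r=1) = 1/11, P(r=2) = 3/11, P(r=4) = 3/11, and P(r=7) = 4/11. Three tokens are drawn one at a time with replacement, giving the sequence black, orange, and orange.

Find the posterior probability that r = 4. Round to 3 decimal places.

Compute the likelihood of the observed sequence for each case: P(data | r = 1) = (8/9)(1/9)(1/9) = 0.010974; P(data | r = 2) = (7/9)(2/9)(2/9) = 0.038409; P(data | r = 4) = (5/9)(4/9)(4/9) = 0.10974; P(data | r = 7) = (2/9)(7/9)(7/9) = 0.13443.
The prior-weighted likelihoods are 1/11 · 0.010974 = 0.00099763, 3/11 · 0.038409 = 0.010475, 3/11 · 0.10974 = 0.029929, 4/11 · 0.13443 = 0.048884; these sum to 0.090286.
By Bayes' rule, P(r = 4 | data) = (0.029929) / (0.090286) = 0.33149.

0.331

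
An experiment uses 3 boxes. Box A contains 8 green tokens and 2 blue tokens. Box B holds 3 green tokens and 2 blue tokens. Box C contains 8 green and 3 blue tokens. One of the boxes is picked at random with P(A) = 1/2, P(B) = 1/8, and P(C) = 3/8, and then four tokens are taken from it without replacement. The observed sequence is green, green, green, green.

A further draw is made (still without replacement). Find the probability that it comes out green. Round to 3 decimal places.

For each hypothesis, P(data | H) works out to: P(data | box A) = (8/10)(7/9)(6/8)(5/7) = 1/3; P(data | box B) = (3/5)(2/4)(1/3)(0/2) = 0; P(data | box C) = (8/11)(7/10)(6/9)(5/8) = 7/33.
Multiplying each by its prior: 1/2 · 1/3 = 1/6, 1/8 · 0 = 0, 3/8 · 7/33 = 7/88; with total 65/264.
Dividing through by the total gives posterior P(box A | data) = 44/65, P(box B | data) = 0, P(box C | data) = 21/65.
So P(green next | data) = Σ P(green next | H) P(H | data) = (2/3)(44/65) + (4/7)(21/65) = 124/195.

0.636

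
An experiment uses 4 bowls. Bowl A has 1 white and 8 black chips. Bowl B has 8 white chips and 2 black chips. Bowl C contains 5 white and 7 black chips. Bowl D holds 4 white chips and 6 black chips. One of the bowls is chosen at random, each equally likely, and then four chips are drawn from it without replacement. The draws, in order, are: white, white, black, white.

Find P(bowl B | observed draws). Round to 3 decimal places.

The likelihood of the observed sequence under each hypothesis: P(data | bowl A) = (1/9)(0/8) = 0; P(data | bowl B) = (8/10)(7/9)(2/8)(6/7) = 0.13333; P(data | bowl C) = (5/12)(4/11)(7/10)(3/9) = 0.035354; P(data | bowl D) = (4/10)(3/9)(6/8)(2/7) = 0.028571.
The prior-weighted likelihoods are 1/4 · 0 = 0, 1/4 · 0.13333 = 0.033333, 1/4 · 0.035354 = 0.0088384, 1/4 · 0.028571 = 0.0071429; summing to 0.049315.
By Bayes' rule, P(bowl B | data) = (0.033333) / (0.049315) = 0.67593.

0.676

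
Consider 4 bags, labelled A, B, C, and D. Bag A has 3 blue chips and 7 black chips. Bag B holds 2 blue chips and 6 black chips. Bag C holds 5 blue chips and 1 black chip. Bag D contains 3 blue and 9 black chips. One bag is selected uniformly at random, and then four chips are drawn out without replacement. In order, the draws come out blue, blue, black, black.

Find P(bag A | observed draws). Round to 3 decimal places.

0.410

For each hypothesis, P(data | H) works out to: P(data | bag A) = (3/10)(2/9)(7/8)(6/7) = 0.05; P(data | bag B) = (2/8)(1/7)(6/6)(5/5) = 0.035714; P(data | bag C) = (5/6)(4/5)(1/4)(0/3) = 0; P(data | bag D) = (3/12)(2/11)(9/10)(8/9) = 0.036364.
Weighting by the prior gives 1/4 · 0.05 = 0.0125, 1/4 · 0.035714 = 0.0089286, 1/4 · 0 = 0, 1/4 · 0.036364 = 0.0090909; with total 0.030519.
Hence P(bag A | data) = (0.0125) / (0.030519) = 0.40957.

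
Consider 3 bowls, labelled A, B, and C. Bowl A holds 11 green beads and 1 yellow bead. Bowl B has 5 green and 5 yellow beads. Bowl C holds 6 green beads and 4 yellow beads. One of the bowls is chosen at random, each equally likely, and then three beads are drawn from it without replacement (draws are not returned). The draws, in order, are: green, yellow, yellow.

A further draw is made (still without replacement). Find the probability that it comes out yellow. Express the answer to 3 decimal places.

Under each hypothesis, the probability of the observed sequence is: P(data | bowl A) = (11/12)(1/11)(0/10) = 0; P(data | bowl B) = (5/10)(5/9)(4/8) = 5/36; P(data | bowl C) = (6/10)(4/9)(3/8) = 1/10.
Multiplying each by its prior: 1/3 · 0 = 0, 1/3 · 5/36 = 5/108, 1/3 · 1/10 = 1/30; these sum to 43/540.
The posterior is then P(bowl A | data) = 0, P(bowl B | data) = 25/43, P(bowl C | data) = 18/43.
The predictive probability is P(yellow next | data) = (3/7)(25/43) + (2/7)(18/43) = 111/301.

0.369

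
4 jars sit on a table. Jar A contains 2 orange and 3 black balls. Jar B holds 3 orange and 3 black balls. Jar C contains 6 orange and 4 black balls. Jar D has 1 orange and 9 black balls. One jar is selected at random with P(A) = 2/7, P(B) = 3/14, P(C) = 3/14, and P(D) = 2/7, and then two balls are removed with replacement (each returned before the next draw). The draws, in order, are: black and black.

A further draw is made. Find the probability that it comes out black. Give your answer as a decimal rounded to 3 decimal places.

0.736

Under each hypothesis, the probability of the observed sequence is: P(data | jar A) = (3/5)(3/5) = 0.36; P(data | jar B) = (3/6)(3/6) = 0.25; P(data | jar C) = (4/10)(4/10) = 0.16; P(data | jar D) = (9/10)(9/10) = 0.81.
The prior-weighted likelihoods are 2/7 · 0.36 = 0.10286, 3/14 · 0.25 = 0.053571, 3/14 · 0.16 = 0.034286, 2/7 · 0.81 = 0.23143; these sum to 0.42214.
Dividing through by the total gives posterior P(jar A | data) = 0.24365, P(jar B | data) = 0.1269, P(jar C | data) = 0.081218, P(jar D | data) = 0.54822.
Averaging over the posterior, P(black next | data) = (3/5)(0.24365) + (1/2)(0.1269) + (2/5)(0.081218) + (9/10)(0.54822) = 0.73553.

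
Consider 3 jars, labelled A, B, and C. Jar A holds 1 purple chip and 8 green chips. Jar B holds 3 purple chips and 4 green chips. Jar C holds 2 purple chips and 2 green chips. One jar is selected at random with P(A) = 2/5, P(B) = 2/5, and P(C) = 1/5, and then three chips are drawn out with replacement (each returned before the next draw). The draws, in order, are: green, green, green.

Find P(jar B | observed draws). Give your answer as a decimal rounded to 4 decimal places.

Under each hypothesis, the probability of the observed sequence is: P(data | jar A) = (8/9)(8/9)(8/9) = 0.70233; P(data | jar B) = (4/7)(4/7)(4/7) = 0.18659; P(data | jar C) = (2/4)(2/4)(2/4) = 0.125.
Multiplying each by its prior: 2/5 · 0.70233 = 0.28093, 2/5 · 0.18659 = 0.074636, 1/5 · 0.125 = 0.025; these sum to 0.38057.
By Bayes' rule, P(jar B | data) = (0.074636) / (0.38057) = 0.19612.

0.1961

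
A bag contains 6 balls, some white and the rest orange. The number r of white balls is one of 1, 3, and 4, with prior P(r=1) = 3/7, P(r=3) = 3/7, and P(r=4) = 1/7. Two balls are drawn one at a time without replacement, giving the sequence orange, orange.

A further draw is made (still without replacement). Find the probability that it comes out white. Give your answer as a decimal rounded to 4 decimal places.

0.3813

For each hypothesis, P(data | H) works out to: P(data | r = 1) = (5/6)(4/5) = 2/3; P(data | r = 3) = (3/6)(2/5) = 1/5; P(data | r = 4) = (2/6)(1/5) = 1/15.
The prior-weighted likelihoods are 3/7 · 2/3 = 2/7, 3/7 · 1/5 = 3/35, 1/7 · 1/15 = 1/105; summing to 8/21.
The posterior is then P(r = 1 | data) = 3/4, P(r = 3 | data) = 9/40, P(r = 4 | data) = 1/40.
The predictive probability is P(white next | data) = (1/4)(3/4) + (3/4)(9/40) + (1)(1/40) = 61/160.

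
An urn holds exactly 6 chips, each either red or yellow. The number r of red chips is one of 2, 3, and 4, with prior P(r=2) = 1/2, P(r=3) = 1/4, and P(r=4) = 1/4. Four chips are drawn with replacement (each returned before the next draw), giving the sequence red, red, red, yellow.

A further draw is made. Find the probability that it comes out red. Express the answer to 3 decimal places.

0.539

For each hypothesis, P(data | H) works out to: P(data | r = 2) = (2/6)(2/6)(2/6)(4/6) = 0.024691; P(data | r = 3) = (3/6)(3/6)(3/6)(3/6) = 0.0625; P(data | r = 4) = (4/6)(4/6)(4/6)(2/6) = 0.098765.
Multiplying each by its prior: 1/2 · 0.024691 = 0.012346, 1/4 · 0.0625 = 0.015625, 1/4 · 0.098765 = 0.024691; with total 0.052662.
Normalising, the posterior is P(r = 2 | data) = 0.23443, P(r = 3 | data) = 0.2967, P(r = 4 | data) = 0.46886.
The predictive probability is P(red next | data) = (1/3)(0.23443) + (1/2)(0.2967) + (2/3)(0.46886) = 0.53907.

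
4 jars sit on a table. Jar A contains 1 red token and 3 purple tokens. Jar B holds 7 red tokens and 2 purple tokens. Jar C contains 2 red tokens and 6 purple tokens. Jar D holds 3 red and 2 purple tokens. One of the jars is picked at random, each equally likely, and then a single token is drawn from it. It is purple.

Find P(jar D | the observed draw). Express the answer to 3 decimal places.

0.188

Under each hypothesis, the probability of this draw is: P(data | jar A) = (3/4) = 3/4; P(data | jar B) = (2/9) = 2/9; P(data | jar C) = (6/8) = 3/4; P(data | jar D) = (2/5) = 2/5.
Multiplying each by its prior: 1/4 · 3/4 = 3/16, 1/4 · 2/9 = 1/18, 1/4 · 3/4 = 3/16, 1/4 · 2/5 = 1/10; with total 191/360.
So P(jar D | data) = (1/10) / (191/360) = 36/191.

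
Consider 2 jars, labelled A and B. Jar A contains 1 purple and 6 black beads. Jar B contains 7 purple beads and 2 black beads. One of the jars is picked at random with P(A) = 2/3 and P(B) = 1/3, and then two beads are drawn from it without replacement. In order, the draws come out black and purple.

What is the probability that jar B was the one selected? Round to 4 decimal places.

For each hypothesis, P(data | H) works out to: P(data | jar A) = (6/7)(1/6) = 1/7; P(data | jar B) = (2/9)(7/8) = 7/36.
Multiplying each by its prior: 2/3 · 1/7 = 2/21, 1/3 · 7/36 = 7/108; summing to 121/756.
Hence P(jar B | data) = (7/108) / (121/756) = 49/121.

0.4050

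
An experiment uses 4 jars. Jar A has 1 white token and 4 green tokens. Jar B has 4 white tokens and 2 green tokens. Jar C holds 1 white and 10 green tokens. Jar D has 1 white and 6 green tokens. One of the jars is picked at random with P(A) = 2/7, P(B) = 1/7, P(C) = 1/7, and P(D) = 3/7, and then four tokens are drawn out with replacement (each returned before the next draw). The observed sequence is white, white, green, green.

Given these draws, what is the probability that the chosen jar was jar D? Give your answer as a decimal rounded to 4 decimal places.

0.2952

The likelihood of the observed sequence under each hypothesis: P(data | jar A) = (1/5)(1/5)(4/5)(4/5) = 0.0256; P(data | jar B) = (4/6)(4/6)(2/6)(2/6) = 0.049383; P(data | jar C) = (1/11)(1/11)(10/11)(10/11) = 0.0068301; P(data | jar D) = (1/7)(1/7)(6/7)(6/7) = 0.014994.
Multiplying each by its prior: 2/7 · 0.0256 = 0.0073143, 1/7 · 0.049383 = 0.0070547, 1/7 · 0.0068301 = 0.00097573, 3/7 · 0.014994 = 0.0064259; summing to 0.021771.
So P(jar D | data) = (0.0064259) / (0.021771) = 0.29516.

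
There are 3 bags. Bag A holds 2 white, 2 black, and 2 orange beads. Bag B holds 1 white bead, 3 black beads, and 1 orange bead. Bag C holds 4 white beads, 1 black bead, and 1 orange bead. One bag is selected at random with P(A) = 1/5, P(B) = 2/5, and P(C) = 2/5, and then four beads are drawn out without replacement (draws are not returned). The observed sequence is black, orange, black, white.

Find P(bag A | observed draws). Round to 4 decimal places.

0.1818

Under each hypothesis, the probability of the observed sequence is: P(data | bag A) = (2/6)(2/5)(1/4)(2/3) = 1/45; P(data | bag B) = (3/5)(1/4)(2/3)(1/2) = 1/20; P(data | bag C) = (1/6)(1/5)(0/4) = 0.
Weighting by the prior gives 1/5 · 1/45 = 1/225, 2/5 · 1/20 = 1/50, 2/5 · 0 = 0; these sum to 11/450.
Hence P(bag A | data) = (1/225) / (11/450) = 2/11.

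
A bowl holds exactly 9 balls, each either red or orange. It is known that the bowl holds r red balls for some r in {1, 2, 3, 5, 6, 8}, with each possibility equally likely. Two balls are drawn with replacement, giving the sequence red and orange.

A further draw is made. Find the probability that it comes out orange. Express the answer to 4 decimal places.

For each hypothesis, P(data | H) works out to: P(data | r = 1) = (1/9)(8/9) = 8/81; P(data | r = 2) = (2/9)(7/9) = 14/81; P(data | r = 3) = (3/9)(6/9) = 2/9; P(data | r = 5) = (5/9)(4/9) = 20/81; P(data | r = 6) = (6/9)(3/9) = 2/9; P(data | r = 8) = (8/9)(1/9) = 8/81.
Multiplying each by its prior: 1/6 · 8/81 = 4/243, 1/6 · 14/81 = 7/243, 1/6 · 2/9 = 1/27, 1/6 · 20/81 = 10/243, 1/6 · 2/9 = 1/27, 1/6 · 8/81 = 4/243; summing to 43/243.
Normalising, the posterior is P(r = 1 | data) = 4/43, P(r = 2 | data) = 7/43, P(r = 3 | data) = 9/43, P(r = 5 | data) = 10/43, P(r = 6 | data) = 9/43, P(r = 8 | data) = 4/43.
So P(orange next | data) = Σ P(orange next | H) P(H | data) = (8/9)(4/43) + (7/9)(7/43) + (2/3)(9/43) + (4/9)(10/43) + (1/3)(9/43) + (1/9)(4/43) = 206/387.

0.5323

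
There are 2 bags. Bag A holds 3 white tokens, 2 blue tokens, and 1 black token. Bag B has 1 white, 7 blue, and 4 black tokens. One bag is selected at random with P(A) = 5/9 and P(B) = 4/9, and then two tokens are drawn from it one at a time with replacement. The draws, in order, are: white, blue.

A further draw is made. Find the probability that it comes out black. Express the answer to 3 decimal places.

The likelihood of the observed sequence under each hypothesis: P(data | bag A) = (3/6)(2/6) = 1/6; P(data | bag B) = (1/12)(7/12) = 7/144.
Weighting by the prior gives 5/9 · 1/6 = 5/54, 4/9 · 7/144 = 7/324; these sum to 37/324.
The posterior is then P(bag A | data) = 30/37, P(bag B | data) = 7/37.
The predictive probability is P(black next | data) = (1/6)(30/37) + (1/3)(7/37) = 22/111.

0.198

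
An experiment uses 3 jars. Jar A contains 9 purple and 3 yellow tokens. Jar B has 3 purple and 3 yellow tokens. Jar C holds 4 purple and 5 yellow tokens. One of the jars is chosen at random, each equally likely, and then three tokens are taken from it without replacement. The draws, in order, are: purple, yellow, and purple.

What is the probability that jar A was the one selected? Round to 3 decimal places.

Compute the likelihood of the observed sequence for each case: P(data | jar A) = (9/12)(3/11)(8/10) = 0.16364; P(data | jar B) = (3/6)(3/5)(2/4) = 0.15; P(data | jar C) = (4/9)(5/8)(3/7) = 0.11905.
Multiplying each by its prior: 1/3 · 0.16364 = 0.054545, 1/3 · 0.15 = 0.05, 1/3 · 0.11905 = 0.039683; summing to 0.14423.
Therefore the posterior P(jar A | data) = (0.054545) / (0.14423) = 0.37819.

0.378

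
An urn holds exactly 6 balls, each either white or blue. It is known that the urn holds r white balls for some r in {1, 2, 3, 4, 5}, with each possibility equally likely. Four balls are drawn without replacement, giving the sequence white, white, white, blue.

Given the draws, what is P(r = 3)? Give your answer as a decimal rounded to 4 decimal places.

0.1429

Compute the likelihood of the observed sequence for each case: P(data | r = 1) = (1/6)(0/5) = 0; P(data | r = 2) = (2/6)(1/5)(0/4) = 0; P(data | r = 3) = (3/6)(2/5)(1/4)(3/3) = 1/20; P(data | r = 4) = (4/6)(3/5)(2/4)(2/3) = 2/15; P(data | r = 5) = (5/6)(4/5)(3/4)(1/3) = 1/6.
The prior-weighted likelihoods are 1/5 · 0 = 0, 1/5 · 0 = 0, 1/5 · 1/20 = 1/100, 1/5 · 2/15 = 2/75, 1/5 · 1/6 = 1/30; these sum to 7/100.
So P(r = 3 | data) = (1/100) / (7/100) = 1/7.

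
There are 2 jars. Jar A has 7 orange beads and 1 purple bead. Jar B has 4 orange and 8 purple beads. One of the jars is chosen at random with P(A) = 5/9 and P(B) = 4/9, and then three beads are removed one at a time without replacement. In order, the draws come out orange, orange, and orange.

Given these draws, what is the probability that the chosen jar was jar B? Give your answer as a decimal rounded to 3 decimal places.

Under each hypothesis, the probability of the observed sequence is: P(data | jar A) = (7/8)(6/7)(5/6) = 0.625; P(data | jar B) = (4/12)(3/11)(2/10) = 0.018182.
Weighting by the prior gives 5/9 · 0.625 = 0.34722, 4/9 · 0.018182 = 0.0080808; summing to 0.3553.
So P(jar B | data) = (0.0080808) / (0.3553) = 0.022743.

0.023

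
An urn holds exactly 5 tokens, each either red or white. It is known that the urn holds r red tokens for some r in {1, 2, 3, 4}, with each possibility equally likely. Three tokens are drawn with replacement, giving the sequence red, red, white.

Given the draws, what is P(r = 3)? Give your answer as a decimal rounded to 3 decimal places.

Under each hypothesis, the probability of the observed sequence is: P(data | r = 1) = (1/5)(1/5)(4/5) = 4/125; P(data | r = 2) = (2/5)(2/5)(3/5) = 12/125; P(data | r = 3) = (3/5)(3/5)(2/5) = 18/125; P(data | r = 4) = (4/5)(4/5)(1/5) = 16/125.
Weighting by the prior gives 1/4 · 4/125 = 1/125, 1/4 · 12/125 = 3/125, 1/4 · 18/125 = 9/250, 1/4 · 16/125 = 4/125; these sum to 1/10.
By Bayes' rule, P(r = 3 | data) = (9/250) / (1/10) = 9/25.

0.360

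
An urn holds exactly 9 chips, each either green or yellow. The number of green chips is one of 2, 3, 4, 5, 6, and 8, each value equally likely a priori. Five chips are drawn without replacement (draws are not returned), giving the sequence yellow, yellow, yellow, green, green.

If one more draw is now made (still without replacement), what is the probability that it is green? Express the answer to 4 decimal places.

0.4286

Compute the likelihood of the observed sequence for each case: P(data | r = 2) = (7/9)(6/8)(5/7)(2/6)(1/5) = 1/36; P(data | r = 3) = (6/9)(5/8)(4/7)(3/6)(2/5) = 1/21; P(data | r = 4) = (5/9)(4/8)(3/7)(4/6)(3/5) = 1/21; P(data | r = 5) = (4/9)(3/8)(2/7)(5/6)(4/5) = 2/63; P(data | r = 6) = (3/9)(2/8)(1/7)(6/6)(5/5) = 1/84; P(data | r = 8) = (1/9)(0/8) = 0.
Multiplying each by its prior: 1/6 · 1/36 = 1/216, 1/6 · 1/21 = 1/126, 1/6 · 1/21 = 1/126, 1/6 · 2/63 = 1/189, 1/6 · 1/84 = 1/504, 1/6 · 0 = 0; summing to 1/36.
Dividing through by the total gives posterior P(r = 2 | data) = 1/6, P(r = 3 | data) = 2/7, P(r = 4 | data) = 2/7, P(r = 5 | data) = 4/21, P(r = 6 | data) = 1/14, P(r = 8 | data) = 0.
Averaging over the posterior, P(green next | data) = (0)(1/6) + (1/4)(2/7) + (1/2)(2/7) + (3/4)(4/21) + (1)(1/14) = 3/7.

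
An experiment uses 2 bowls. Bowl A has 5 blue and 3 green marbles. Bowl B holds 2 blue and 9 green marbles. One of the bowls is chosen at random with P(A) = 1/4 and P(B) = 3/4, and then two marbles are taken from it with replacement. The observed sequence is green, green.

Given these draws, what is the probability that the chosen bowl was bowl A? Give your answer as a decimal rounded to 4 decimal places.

0.0654

Compute the likelihood of the observed sequence for each case: P(data | bowl A) = (3/8)(3/8) = 0.14062; P(data | bowl B) = (9/11)(9/11) = 0.66942.
The prior-weighted likelihoods are 1/4 · 0.14062 = 0.035156, 3/4 · 0.66942 = 0.50207; with total 0.53722.
Therefore the posterior P(bowl A | data) = (0.035156) / (0.53722) = 0.065441.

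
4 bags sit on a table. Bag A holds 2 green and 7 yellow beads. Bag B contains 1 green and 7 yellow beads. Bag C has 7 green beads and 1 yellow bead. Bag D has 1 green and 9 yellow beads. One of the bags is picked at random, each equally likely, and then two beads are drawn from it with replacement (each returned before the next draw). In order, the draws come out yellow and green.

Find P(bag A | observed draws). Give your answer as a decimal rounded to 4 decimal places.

0.3589

The likelihood of the observed sequence under each hypothesis: P(data | bag A) = (7/9)(2/9) = 0.17284; P(data | bag B) = (7/8)(1/8) = 0.10938; P(data | bag C) = (1/8)(7/8) = 0.10938; P(data | bag D) = (9/10)(1/10) = 0.09.
The prior-weighted likelihoods are 1/4 · 0.17284 = 0.04321, 1/4 · 0.10938 = 0.027344, 1/4 · 0.10938 = 0.027344, 1/4 · 0.09 = 0.0225; these sum to 0.1204.
So P(bag A | data) = (0.04321) / (0.1204) = 0.35889.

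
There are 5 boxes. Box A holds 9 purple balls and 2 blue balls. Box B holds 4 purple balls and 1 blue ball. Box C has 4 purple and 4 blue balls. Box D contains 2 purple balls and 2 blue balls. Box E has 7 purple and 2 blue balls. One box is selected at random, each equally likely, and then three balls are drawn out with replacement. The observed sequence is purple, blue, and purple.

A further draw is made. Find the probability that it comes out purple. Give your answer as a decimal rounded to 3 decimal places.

0.681

Under each hypothesis, the probability of the observed sequence is: P(data | box A) = (9/11)(2/11)(9/11) = 0.12171; P(data | box B) = (4/5)(1/5)(4/5) = 0.128; P(data | box C) = (4/8)(4/8)(4/8) = 0.125; P(data | box D) = (2/4)(2/4)(2/4) = 0.125; P(data | box E) = (7/9)(2/9)(7/9) = 0.13443.
Multiplying each by its prior: 1/5 · 0.12171 = 0.024343, 1/5 · 0.128 = 0.0256, 1/5 · 0.125 = 0.025, 1/5 · 0.125 = 0.025, 1/5 · 0.13443 = 0.026886; these sum to 0.12683.
The posterior is then P(box A | data) = 0.19193, P(box B | data) = 0.20185, P(box C | data) = 0.19712, P(box D | data) = 0.19712, P(box E | data) = 0.21199.
Averaging over the posterior, P(purple next | data) = (9/11)(0.19193) + (4/5)(0.20185) + (1/2)(0.19712) + (1/2)(0.19712) + (7/9)(0.21199) = 0.68051.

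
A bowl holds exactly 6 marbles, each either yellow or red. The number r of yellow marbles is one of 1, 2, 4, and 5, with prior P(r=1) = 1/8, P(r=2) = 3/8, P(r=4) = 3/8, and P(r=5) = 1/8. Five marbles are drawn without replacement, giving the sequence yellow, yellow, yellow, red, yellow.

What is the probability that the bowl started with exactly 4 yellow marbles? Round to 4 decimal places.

0.5455

The likelihood of the observed sequence under each hypothesis: P(data | r = 1) = (1/6)(0/5) = 0; P(data | r = 2) = (2/6)(1/5)(0/4) = 0; P(data | r = 4) = (4/6)(3/5)(2/4)(2/3)(1/2) = 1/15; P(data | r = 5) = (5/6)(4/5)(3/4)(1/3)(2/2) = 1/6.
The prior-weighted likelihoods are 1/8 · 0 = 0, 3/8 · 0 = 0, 3/8 · 1/15 = 1/40, 1/8 · 1/6 = 1/48; with total 11/240.
Therefore the posterior P(r = 4 | data) = (1/40) / (11/240) = 6/11.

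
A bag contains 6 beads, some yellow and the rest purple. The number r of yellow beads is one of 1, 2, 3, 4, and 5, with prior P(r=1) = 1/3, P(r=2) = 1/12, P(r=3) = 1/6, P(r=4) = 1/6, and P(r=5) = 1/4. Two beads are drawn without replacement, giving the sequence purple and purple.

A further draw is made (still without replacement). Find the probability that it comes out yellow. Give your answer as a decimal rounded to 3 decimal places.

For each hypothesis, P(data | H) works out to: P(data | r = 1) = (5/6)(4/5) = 2/3; P(data | r = 2) = (4/6)(3/5) = 2/5; P(data | r = 3) = (3/6)(2/5) = 1/5; P(data | r = 4) = (2/6)(1/5) = 1/15; P(data | r = 5) = (1/6)(0/5) = 0.
The prior-weighted likelihoods are 1/3 · 2/3 = 2/9, 1/12 · 2/5 = 1/30, 1/6 · 1/5 = 1/30, 1/6 · 1/15 = 1/90, 1/4 · 0 = 0; summing to 3/10.
Normalising, the posterior is P(r = 1 | data) = 20/27, P(r = 2 | data) = 1/9, P(r = 3 | data) = 1/9, P(r = 4 | data) = 1/27, P(r = 5 | data) = 0.
The predictive probability is P(yellow next | data) = (1/4)(20/27) + (1/2)(1/9) + (3/4)(1/9) + (1)(1/27) = 13/36.

0.361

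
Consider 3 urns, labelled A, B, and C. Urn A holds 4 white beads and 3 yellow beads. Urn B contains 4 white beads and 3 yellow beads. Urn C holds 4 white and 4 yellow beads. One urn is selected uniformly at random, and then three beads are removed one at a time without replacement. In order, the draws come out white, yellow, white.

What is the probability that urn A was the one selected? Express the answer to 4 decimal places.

Compute the likelihood of the observed sequence for each case: P(data | urn A) = (4/7)(3/6)(3/5) = 6/35; P(data | urn B) = (4/7)(3/6)(3/5) = 6/35; P(data | urn C) = (4/8)(4/7)(3/6) = 1/7.
Weighting by the prior gives 1/3 · 6/35 = 2/35, 1/3 · 6/35 = 2/35, 1/3 · 1/7 = 1/21; summing to 17/105.
Hence P(urn A | data) = (2/35) / (17/105) = 6/17.

0.3529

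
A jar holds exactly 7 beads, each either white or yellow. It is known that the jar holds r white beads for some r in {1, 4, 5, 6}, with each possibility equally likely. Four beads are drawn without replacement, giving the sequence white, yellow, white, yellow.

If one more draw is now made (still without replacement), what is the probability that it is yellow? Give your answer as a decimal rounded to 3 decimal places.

Under each hypothesis, the probability of the observed sequence is: P(data | r = 1) = (1/7)(6/6)(0/5) = 0; P(data | r = 4) = (4/7)(3/6)(3/5)(2/4) = 3/35; P(data | r = 5) = (5/7)(2/6)(4/5)(1/4) = 1/21; P(data | r = 6) = (6/7)(1/6)(5/5)(0/4) = 0.
Multiplying each by its prior: 1/4 · 0 = 0, 1/4 · 3/35 = 3/140, 1/4 · 1/21 = 1/84, 1/4 · 0 = 0; these sum to 1/30.
The posterior is then P(r = 1 | data) = 0, P(r = 4 | data) = 9/14, P(r = 5 | data) = 5/14, P(r = 6 | data) = 0.
So P(yellow next | data) = Σ P(yellow next | H) P(H | data) = (1/3)(9/14) + (0)(5/14) = 3/14.

0.214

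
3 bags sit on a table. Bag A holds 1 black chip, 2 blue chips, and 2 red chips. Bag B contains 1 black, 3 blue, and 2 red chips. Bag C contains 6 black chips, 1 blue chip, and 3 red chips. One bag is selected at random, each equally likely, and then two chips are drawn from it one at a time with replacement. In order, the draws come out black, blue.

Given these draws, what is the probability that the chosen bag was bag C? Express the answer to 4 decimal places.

0.2687

The likelihood of the observed sequence under each hypothesis: P(data | bag A) = (1/5)(2/5) = 2/25; P(data | bag B) = (1/6)(3/6) = 1/12; P(data | bag C) = (6/10)(1/10) = 3/50.
Weighting by the prior gives 1/3 · 2/25 = 2/75, 1/3 · 1/12 = 1/36, 1/3 · 3/50 = 1/50; with total 67/900.
Hence P(bag C | data) = (1/50) / (67/900) = 18/67.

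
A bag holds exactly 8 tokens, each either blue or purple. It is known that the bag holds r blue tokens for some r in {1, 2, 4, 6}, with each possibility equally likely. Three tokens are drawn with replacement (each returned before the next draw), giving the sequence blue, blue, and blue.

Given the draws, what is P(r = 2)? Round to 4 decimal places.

Under each hypothesis, the probability of the observed sequence is: P(data | r = 1) = (1/8)(1/8)(1/8) = 0.0019531; P(data | r = 2) = (2/8)(2/8)(2/8) = 0.015625; P(data | r = 4) = (4/8)(4/8)(4/8) = 0.125; P(data | r = 6) = (6/8)(6/8)(6/8) = 0.42188.
The prior-weighted likelihoods are 1/4 · 0.0019531 = 0.00048828, 1/4 · 0.015625 = 0.0039062, 1/4 · 0.125 = 0.03125, 1/4 · 0.42188 = 0.10547; these sum to 0.14111.
Therefore the posterior P(r = 2 | data) = (0.0039062) / (0.14111) = 0.027682.

0.0277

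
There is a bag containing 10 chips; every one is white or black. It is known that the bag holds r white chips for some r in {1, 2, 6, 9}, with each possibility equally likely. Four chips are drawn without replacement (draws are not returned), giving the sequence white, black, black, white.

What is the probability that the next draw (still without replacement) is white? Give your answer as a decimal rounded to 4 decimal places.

For each hypothesis, P(data | H) works out to: P(data | r = 1) = (1/10)(9/9)(8/8)(0/7) = 0; P(data | r = 2) = (2/10)(8/9)(7/8)(1/7) = 0.022222; P(data | r = 6) = (6/10)(4/9)(3/8)(5/7) = 0.071429; P(data | r = 9) = (9/10)(1/9)(0/8) = 0.
The prior-weighted likelihoods are 1/4 · 0 = 0, 1/4 · 0.022222 = 0.0055556, 1/4 · 0.071429 = 0.017857, 1/4 · 0 = 0; with total 0.023413.
Dividing through by the total gives posterior P(r = 1 | data) = 0, P(r = 2 | data) = 0.23729, P(r = 6 | data) = 0.76271, P(r = 9 | data) = 0.
Averaging over the posterior, P(white next | data) = (0)(0.23729) + (2/3)(0.76271) = 0.50847.

0.5085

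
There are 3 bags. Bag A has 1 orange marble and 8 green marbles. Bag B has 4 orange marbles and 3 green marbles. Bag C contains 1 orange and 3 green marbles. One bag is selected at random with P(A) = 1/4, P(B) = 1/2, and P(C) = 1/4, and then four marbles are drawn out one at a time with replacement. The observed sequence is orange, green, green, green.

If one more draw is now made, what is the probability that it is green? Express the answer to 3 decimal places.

For each hypothesis, P(data | H) works out to: P(data | bag A) = (1/9)(8/9)(8/9)(8/9) = 0.078037; P(data | bag B) = (4/7)(3/7)(3/7)(3/7) = 0.044981; P(data | bag C) = (1/4)(3/4)(3/4)(3/4) = 0.10547.
The prior-weighted likelihoods are 1/4 · 0.078037 = 0.019509, 1/2 · 0.044981 = 0.022491, 1/4 · 0.10547 = 0.026367; with total 0.068367.
The posterior is then P(bag A | data) = 0.28536, P(bag B | data) = 0.32897, P(bag C | data) = 0.38567.
So P(green next | data) = Σ P(green next | H) P(H | data) = (8/9)(0.28536) + (3/7)(0.32897) + (3/4)(0.38567) = 0.68389.

0.684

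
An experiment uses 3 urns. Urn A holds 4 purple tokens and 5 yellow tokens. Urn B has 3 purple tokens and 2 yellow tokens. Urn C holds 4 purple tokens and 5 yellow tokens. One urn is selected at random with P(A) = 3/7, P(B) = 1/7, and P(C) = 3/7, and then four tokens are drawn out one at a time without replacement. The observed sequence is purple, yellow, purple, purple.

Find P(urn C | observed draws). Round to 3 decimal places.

Compute the likelihood of the observed sequence for each case: P(data | urn A) = (4/9)(5/8)(3/7)(2/6) = 0.039683; P(data | urn B) = (3/5)(2/4)(2/3)(1/2) = 0.1; P(data | urn C) = (4/9)(5/8)(3/7)(2/6) = 0.039683.
Multiplying each by its prior: 3/7 · 0.039683 = 0.017007, 1/7 · 0.1 = 0.014286, 3/7 · 0.039683 = 0.017007; with total 0.048299.
Therefore the posterior P(urn C | data) = (0.017007) / (0.048299) = 0.35211.

0.352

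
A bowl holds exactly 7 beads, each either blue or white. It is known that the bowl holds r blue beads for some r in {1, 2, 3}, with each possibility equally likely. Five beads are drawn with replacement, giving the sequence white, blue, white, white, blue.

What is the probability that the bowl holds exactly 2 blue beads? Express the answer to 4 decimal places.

0.3870

Under each hypothesis, the probability of the observed sequence is: P(data | r = 1) = (6/7)(1/7)(6/7)(6/7)(1/7) = 0.012852; P(data | r = 2) = (5/7)(2/7)(5/7)(5/7)(2/7) = 0.02975; P(data | r = 3) = (4/7)(3/7)(4/7)(4/7)(3/7) = 0.034271.
The prior-weighted likelihoods are 1/3 · 0.012852 = 0.0042839, 1/3 · 0.02975 = 0.0099165, 1/3 · 0.034271 = 0.011424; with total 0.025624.
So P(r = 2 | data) = (0.0099165) / (0.025624) = 0.387.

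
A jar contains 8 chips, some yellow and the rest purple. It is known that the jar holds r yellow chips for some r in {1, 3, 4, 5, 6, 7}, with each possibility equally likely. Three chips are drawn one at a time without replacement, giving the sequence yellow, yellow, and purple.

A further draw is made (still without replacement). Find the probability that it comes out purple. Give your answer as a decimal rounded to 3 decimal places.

Under each hypothesis, the probability of the observed sequence is: P(data | r = 1) = (1/8)(0/7) = 0; P(data | r = 3) = (3/8)(2/7)(5/6) = 5/56; P(data | r = 4) = (4/8)(3/7)(4/6) = 1/7; P(data | r = 5) = (5/8)(4/7)(3/6) = 5/28; P(data | r = 6) = (6/8)(5/7)(2/6) = 5/28; P(data | r = 7) = (7/8)(6/7)(1/6) = 1/8.
Weighting by the prior gives 1/6 · 0 = 0, 1/6 · 5/56 = 5/336, 1/6 · 1/7 = 1/42, 1/6 · 5/28 = 5/168, 1/6 · 5/28 = 5/168, 1/6 · 1/8 = 1/48; these sum to 5/42.
The posterior is then P(r = 1 | data) = 0, P(r = 3 | data) = 1/8, P(r = 4 | data) = 1/5, P(r = 5 | data) = 1/4, P(r = 6 | data) = 1/4, P(r = 7 | data) = 7/40.
The predictive probability is P(purple next | data) = (4/5)(1/8) + (3/5)(1/5) + (2/5)(1/4) + (1/5)(1/4) + (0)(7/40) = 37/100.

0.370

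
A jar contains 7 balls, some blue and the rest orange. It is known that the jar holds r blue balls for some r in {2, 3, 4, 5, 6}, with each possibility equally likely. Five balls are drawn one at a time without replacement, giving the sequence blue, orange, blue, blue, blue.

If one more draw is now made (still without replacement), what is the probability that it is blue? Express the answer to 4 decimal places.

Under each hypothesis, the probability of the observed sequence is: P(data | r = 2) = (2/7)(5/6)(1/5)(0/4) = 0; P(data | r = 3) = (3/7)(4/6)(2/5)(1/4)(0/3) = 0; P(data | r = 4) = (4/7)(3/6)(3/5)(2/4)(1/3) = 1/35; P(data | r = 5) = (5/7)(2/6)(4/5)(3/4)(2/3) = 2/21; P(data | r = 6) = (6/7)(1/6)(5/5)(4/4)(3/3) = 1/7.
Multiplying each by its prior: 1/5 · 0 = 0, 1/5 · 0 = 0, 1/5 · 1/35 = 1/175, 1/5 · 2/21 = 2/105, 1/5 · 1/7 = 1/35; with total 4/75.
The posterior is then P(r = 2 | data) = 0, P(r = 3 | data) = 0, P(r = 4 | data) = 3/28, P(r = 5 | data) = 5/14, P(r = 6 | data) = 15/28.
So P(blue next | data) = Σ P(blue next | H) P(H | data) = (0)(3/28) + (1/2)(5/14) + (1)(15/28) = 5/7.

0.7143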